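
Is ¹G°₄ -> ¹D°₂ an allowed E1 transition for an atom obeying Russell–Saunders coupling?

Reading off the term symbols: S 0→0, L 4→2, J 4→2, parity odd→odd.
Parity must change: odd → odd — fails.
ΔS = 0: S: 0 → 0 — passes.
ΔL = 0, ±1 (not L=0↔0): L: 4 → 2, ΔL = -2 — fails.
ΔJ = 0, ±1 (not J=0↔0): J: 4 → 2, ΔJ = -2 — fails.
Rule(s) violated: parity, ΔL, ΔJ.

forbidden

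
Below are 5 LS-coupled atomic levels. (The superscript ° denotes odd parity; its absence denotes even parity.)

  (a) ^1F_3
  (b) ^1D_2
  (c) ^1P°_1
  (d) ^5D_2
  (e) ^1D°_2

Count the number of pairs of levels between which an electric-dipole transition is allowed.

(a)–(b): forbidden (parity).
(a)–(c): forbidden (ΔL, ΔJ).
(a)–(d): forbidden (parity, ΔS).
(a)–(e): allowed.
(b)–(c): allowed.
(b)–(d): forbidden (parity, ΔS).
(b)–(e): allowed.
(c)–(d): forbidden (ΔS).
(c)–(e): forbidden (parity).
(d)–(e): forbidden (ΔS).
Allowed pairs: 3 of 10.

3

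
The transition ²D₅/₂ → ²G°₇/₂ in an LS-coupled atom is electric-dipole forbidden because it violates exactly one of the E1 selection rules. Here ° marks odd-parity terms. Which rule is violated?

Reading off the term symbols: S 1/2→1/2, L 2→4, J 5/2→7/2, parity even→odd.
Parity must change: even → odd — ✓.
ΔS = 0: S: 1/2 → 1/2 — ✓.
ΔL = 0, ±1 (not L=0↔0): L: 2 → 4, ΔL = +2 — ✗.
ΔJ = 0, ±1 (not J=0↔0): J: 5/2 → 7/2, ΔJ = +1 — ✓.

the ΔL = 0, ±1 rule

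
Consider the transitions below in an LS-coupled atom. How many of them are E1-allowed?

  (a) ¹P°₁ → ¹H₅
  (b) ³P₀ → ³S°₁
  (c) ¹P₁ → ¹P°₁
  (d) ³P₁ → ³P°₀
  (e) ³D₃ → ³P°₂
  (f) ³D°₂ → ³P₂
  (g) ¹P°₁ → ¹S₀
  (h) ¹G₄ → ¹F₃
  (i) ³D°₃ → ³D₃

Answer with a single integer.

(a) forbidden (ΔL, ΔJ fail)
(b) allowed
(c) allowed
(d) allowed
(e) allowed
(f) allowed
(g) allowed
(h) forbidden (parity fails)
(i) allowed
Total allowed: 7 of 9.

7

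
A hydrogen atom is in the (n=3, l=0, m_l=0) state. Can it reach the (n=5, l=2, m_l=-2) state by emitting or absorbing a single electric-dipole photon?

Initial l = 0, final l = 2, so Δl = +2. E1 requires Δl = ±1: fails.
m_l: 0 → -2 (Δm_l = -2). |Δm_l| ≤ 1 fails.
The transition is electric-dipole forbidden.

forbidden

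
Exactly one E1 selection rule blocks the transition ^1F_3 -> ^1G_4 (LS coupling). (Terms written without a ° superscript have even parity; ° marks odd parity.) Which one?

parity

Reading off the term symbols: S 0→0, L 3→4, J 3→4, parity even→even.
Parity must change: even → even — violated.
ΔS = 0: S: 0 → 0 — satisfied.
ΔL = 0, ±1 (not L=0↔0): L: 3 → 4, ΔL = +1 — satisfied.
ΔJ = 0, ±1 (not J=0↔0): J: 3 → 4, ΔJ = +1 — satisfied.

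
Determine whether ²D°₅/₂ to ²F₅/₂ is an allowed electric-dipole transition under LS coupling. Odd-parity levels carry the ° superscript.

Reading off the term symbols: S 1/2→1/2, L 2→3, J 5/2→5/2, parity odd→even.
Parity must change: odd → even — satisfied.
ΔJ = 0, ±1 (not J=0↔0): J: 5/2 → 5/2, ΔJ = +0 — satisfied.
ΔS = 0: S: 1/2 → 1/2 — satisfied.
ΔL = 0, ±1 (not L=0↔0): L: 2 → 3, ΔL = +1 — satisfied.
All four E1 rules are satisfied.

allowed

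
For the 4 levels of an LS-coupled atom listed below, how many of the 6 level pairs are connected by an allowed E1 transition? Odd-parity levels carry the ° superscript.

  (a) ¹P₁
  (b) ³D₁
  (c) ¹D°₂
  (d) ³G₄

(a)–(b): forbidden (parity, ΔS).
(a)–(c): allowed.
(a)–(d): forbidden (parity, ΔS, ΔL, ΔJ).
(b)–(c): forbidden (ΔS).
(b)–(d): forbidden (parity, ΔL, ΔJ).
(c)–(d): forbidden (ΔS, ΔL, ΔJ).
Allowed pairs: 1 of 6.

1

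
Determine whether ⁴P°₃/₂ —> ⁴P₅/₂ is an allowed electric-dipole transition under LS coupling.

allowed

ΔS = 0: S: 3/2 → 3/2 — passes.
Parity must change: odd → even — passes.
ΔJ = 0, ±1 (not J=0↔0): J: 3/2 → 5/2, ΔJ = +1 — passes.
ΔL = 0, ±1 (not L=0↔0): L: 1 → 1, ΔL = +0 — passes.
All four E1 rules are satisfied.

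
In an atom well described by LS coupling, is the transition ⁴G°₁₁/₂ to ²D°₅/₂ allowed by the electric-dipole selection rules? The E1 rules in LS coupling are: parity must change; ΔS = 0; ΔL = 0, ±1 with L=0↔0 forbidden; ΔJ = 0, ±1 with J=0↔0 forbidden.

forbidden

ΔL = 0, ±1 (not L=0↔0): L: 4 → 2, ΔL = -2 — violated.
ΔS = 0: S: 3/2 → 1/2 — violated.
ΔJ = 0, ±1 (not J=0↔0): J: 11/2 → 5/2, ΔJ = -3 — violated.
Parity must change: odd → odd — violated.
Rule(s) violated: parity, ΔS, ΔL, ΔJ.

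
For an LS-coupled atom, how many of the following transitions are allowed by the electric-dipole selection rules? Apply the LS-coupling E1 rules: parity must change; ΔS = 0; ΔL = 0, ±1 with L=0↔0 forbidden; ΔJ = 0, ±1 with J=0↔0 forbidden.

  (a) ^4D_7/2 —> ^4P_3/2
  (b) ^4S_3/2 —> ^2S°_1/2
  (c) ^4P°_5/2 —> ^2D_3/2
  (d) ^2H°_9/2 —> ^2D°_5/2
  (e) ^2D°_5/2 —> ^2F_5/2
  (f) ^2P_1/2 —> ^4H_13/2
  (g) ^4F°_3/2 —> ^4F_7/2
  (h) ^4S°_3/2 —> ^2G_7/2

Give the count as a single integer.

(a) forbidden (parity, ΔJ fail)
(b) forbidden (ΔS, ΔL fail)
(c) forbidden (ΔS fails)
(d) forbidden (parity, ΔL, ΔJ fail)
(e) allowed
(f) forbidden (parity, ΔS, ΔL, ΔJ fail)
(g) forbidden (ΔJ fails)
(h) forbidden (ΔS, ΔL, ΔJ fail)
Total allowed: 1 of 8.

1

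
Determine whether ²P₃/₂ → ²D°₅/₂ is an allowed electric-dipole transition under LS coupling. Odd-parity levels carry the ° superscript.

Initial level: S=1/2, L=1, J=3/2, parity even. Final level: S=1/2, L=2, J=5/2, parity odd.
Parity must change: even → odd — ✓.
ΔS = 0: S: 1/2 → 1/2 — ✓.
ΔL = 0, ±1 (not L=0↔0): L: 1 → 2, ΔL = +1 — ✓.
ΔJ = 0, ±1 (not J=0↔0): J: 3/2 → 5/2, ΔJ = +1 — ✓.
All four E1 rules are satisfied.

allowed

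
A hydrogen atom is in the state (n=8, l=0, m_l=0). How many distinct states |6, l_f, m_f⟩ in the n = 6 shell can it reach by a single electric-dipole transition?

3

E1 requires Δl = ±1, so l_f ∈ {-1, 1}; with 0 ≤ l_f ≤ n_f−1 = 5, the allowed l_f values are {1}.
For l_f = 1: m_f ∈ {m_i−1, m_i, m_i+1} ∩ [−1, 1] = {-1, 0, 1} → 3 states.
Total: 3.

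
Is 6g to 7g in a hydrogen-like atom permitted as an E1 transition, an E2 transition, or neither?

E2

Δl = 4 − 4 = +0; l_i + l_f = 8.
E1 (Δl = ±1): not satisfied.
E2 (Δl = 0,±2, l_i+l_f ≥ 2): satisfied.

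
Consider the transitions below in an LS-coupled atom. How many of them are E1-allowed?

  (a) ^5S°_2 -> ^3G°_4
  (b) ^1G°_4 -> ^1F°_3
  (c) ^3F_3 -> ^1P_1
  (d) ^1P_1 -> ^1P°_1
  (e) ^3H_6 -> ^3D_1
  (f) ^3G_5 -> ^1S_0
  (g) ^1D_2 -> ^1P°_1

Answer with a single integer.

2

(a) forbidden (parity, ΔS, ΔL, ΔJ fail)
(b) forbidden (parity fails)
(c) forbidden (parity, ΔS, ΔL, ΔJ fail)
(d) allowed
(e) forbidden (parity, ΔL, ΔJ fail)
(f) forbidden (parity, ΔS, ΔL, ΔJ fail)
(g) allowed
Total allowed: 2 of 7.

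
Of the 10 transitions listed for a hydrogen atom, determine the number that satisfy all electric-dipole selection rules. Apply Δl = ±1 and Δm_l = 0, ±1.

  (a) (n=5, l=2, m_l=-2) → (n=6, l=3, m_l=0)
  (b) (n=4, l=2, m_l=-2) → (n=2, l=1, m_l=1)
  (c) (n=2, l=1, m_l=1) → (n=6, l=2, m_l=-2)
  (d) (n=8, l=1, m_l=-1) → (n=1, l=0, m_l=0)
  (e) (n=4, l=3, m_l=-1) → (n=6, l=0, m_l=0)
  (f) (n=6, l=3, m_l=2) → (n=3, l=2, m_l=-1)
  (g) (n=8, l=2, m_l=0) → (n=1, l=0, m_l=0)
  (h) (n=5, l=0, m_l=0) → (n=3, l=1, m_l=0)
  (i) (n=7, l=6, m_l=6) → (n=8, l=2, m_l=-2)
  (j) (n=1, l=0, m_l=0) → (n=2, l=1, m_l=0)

3

(a) forbidden — Δm_l = +2 (E1 requires Δm_l = 0, ±1)
(b) forbidden — Δm_l = +3 (E1 requires Δm_l = 0, ±1)
(c) forbidden — Δm_l = -3 (E1 requires Δm_l = 0, ±1)
(d) allowed
(e) forbidden — Δl = -3 (E1 requires Δl = ±1)
(f) forbidden — Δm_l = -3 (E1 requires Δm_l = 0, ±1)
(g) forbidden — Δl = -2 (E1 requires Δl = ±1)
(h) allowed
(i) forbidden — Δl = -4 (E1 requires Δl = ±1); Δm_l = -8 (E1 requires Δm_l = 0, ±1)
(j) allowed
Total allowed: 3 of 10.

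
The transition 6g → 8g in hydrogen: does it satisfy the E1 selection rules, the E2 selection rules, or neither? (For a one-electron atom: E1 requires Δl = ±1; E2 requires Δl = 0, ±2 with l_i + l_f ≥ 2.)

E2

Δl = 4 − 4 = +0; l_i + l_f = 8.
E1 (Δl = ±1): not satisfied.
E2 (Δl = 0,±2, l_i+l_f ≥ 2): satisfied.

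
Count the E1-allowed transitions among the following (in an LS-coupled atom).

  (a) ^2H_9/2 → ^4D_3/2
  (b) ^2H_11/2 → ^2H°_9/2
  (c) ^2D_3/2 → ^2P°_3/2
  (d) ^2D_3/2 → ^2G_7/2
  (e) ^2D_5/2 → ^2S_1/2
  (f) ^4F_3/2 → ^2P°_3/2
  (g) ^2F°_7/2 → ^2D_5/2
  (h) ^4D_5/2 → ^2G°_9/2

3

(a) forbidden (parity, ΔS, ΔL, ΔJ fail)
(b) allowed
(c) allowed
(d) forbidden (parity, ΔL, ΔJ fail)
(e) forbidden (parity, ΔL, ΔJ fail)
(f) forbidden (ΔS, ΔL fail)
(g) allowed
(h) forbidden (ΔS, ΔL, ΔJ fail)
Total allowed: 3 of 8.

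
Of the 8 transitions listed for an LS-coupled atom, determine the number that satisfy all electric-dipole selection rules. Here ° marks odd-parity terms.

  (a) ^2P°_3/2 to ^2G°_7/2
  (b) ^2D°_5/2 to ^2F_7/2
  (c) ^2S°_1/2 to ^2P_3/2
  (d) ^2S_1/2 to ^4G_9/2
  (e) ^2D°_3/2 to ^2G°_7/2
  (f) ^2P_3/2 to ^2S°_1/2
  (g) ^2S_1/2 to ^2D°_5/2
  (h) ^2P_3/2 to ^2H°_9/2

(a) forbidden (parity, ΔL, ΔJ fail)
(b) allowed
(c) allowed
(d) forbidden (parity, ΔS, ΔL, ΔJ fail)
(e) forbidden (parity, ΔL, ΔJ fail)
(f) allowed
(g) forbidden (ΔL, ΔJ fail)
(h) forbidden (ΔL, ΔJ fail)
Total allowed: 3 of 8.

3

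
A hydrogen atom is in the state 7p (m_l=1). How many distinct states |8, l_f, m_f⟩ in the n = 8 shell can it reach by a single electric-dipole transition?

E1 requires Δl = ±1, so l_f ∈ {0, 2}; with 0 ≤ l_f ≤ n_f−1 = 7, the allowed l_f values are {0, 2}.
For l_f = 0: m_f ∈ {m_i−1, m_i, m_i+1} ∩ [−0, 0] = {0} → 1 state.
For l_f = 2: m_f ∈ {m_i−1, m_i, m_i+1} ∩ [−2, 2] = {0, 1, 2} → 3 states.
Total: 4.

4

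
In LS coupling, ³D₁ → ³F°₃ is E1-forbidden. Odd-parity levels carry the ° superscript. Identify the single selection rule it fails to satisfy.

Initial level: S=1, L=2, J=1, parity even. Final level: S=1, L=3, J=3, parity odd.
ΔL = 0, ±1 (not L=0↔0): L: 2 → 3, ΔL = +1 — ok.
Parity must change: even → odd — ok.
ΔS = 0: S: 1 → 1 — ok.
ΔJ = 0, ±1 (not J=0↔0): J: 1 → 3, ΔJ = +2 — fails.

the ΔJ = 0, ±1 rule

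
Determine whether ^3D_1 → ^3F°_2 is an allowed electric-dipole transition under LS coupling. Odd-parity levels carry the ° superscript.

allowed

Reading off the term symbols: S 1→1, L 2→3, J 1→2, parity even→odd.
Parity must change: even → odd — ✓.
ΔS = 0: S: 1 → 1 — ✓.
ΔJ = 0, ±1 (not J=0↔0): J: 1 → 2, ΔJ = +1 — ✓.
ΔL = 0, ±1 (not L=0↔0): L: 2 → 3, ΔL = +1 — ✓.
All four E1 rules are satisfied.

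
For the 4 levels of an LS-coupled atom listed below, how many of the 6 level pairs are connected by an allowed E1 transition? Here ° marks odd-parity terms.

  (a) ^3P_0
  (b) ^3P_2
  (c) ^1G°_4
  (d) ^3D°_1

2

(a)–(b): forbidden (parity, ΔJ).
(a)–(c): forbidden (ΔS, ΔL, ΔJ).
(a)–(d): allowed.
(b)–(c): forbidden (ΔS, ΔL, ΔJ).
(b)–(d): allowed.
(c)–(d): forbidden (parity, ΔS, ΔL, ΔJ).
Allowed pairs: 2 of 6.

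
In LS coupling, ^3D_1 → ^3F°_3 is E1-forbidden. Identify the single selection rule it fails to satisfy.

the ΔJ = 0, ±1 rule

Parity must change: even → odd — satisfied.
ΔL = 0, ±1 (not L=0↔0): L: 2 → 3, ΔL = +1 — satisfied.
ΔJ = 0, ±1 (not J=0↔0): J: 1 → 3, ΔJ = +2 — violated.
ΔS = 0: S: 1 → 1 — satisfied.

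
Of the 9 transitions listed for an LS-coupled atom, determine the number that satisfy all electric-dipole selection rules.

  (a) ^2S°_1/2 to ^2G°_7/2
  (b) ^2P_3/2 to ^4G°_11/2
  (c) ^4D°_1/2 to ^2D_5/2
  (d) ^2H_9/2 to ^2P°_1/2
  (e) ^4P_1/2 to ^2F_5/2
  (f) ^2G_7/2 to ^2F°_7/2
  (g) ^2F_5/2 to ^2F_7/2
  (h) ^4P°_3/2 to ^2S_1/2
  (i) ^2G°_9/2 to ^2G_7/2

(a) forbidden (parity, ΔL, ΔJ fail)
(b) forbidden (ΔS, ΔL, ΔJ fail)
(c) forbidden (ΔS, ΔJ fail)
(d) forbidden (ΔL, ΔJ fail)
(e) forbidden (parity, ΔS, ΔL, ΔJ fail)
(f) allowed
(g) forbidden (parity fails)
(h) forbidden (ΔS fails)
(i) allowed
Total allowed: 2 of 9.

2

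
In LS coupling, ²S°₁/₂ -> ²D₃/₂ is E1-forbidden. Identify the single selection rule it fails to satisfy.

Initial level: S=1/2, L=0, J=1/2, parity odd. Final level: S=1/2, L=2, J=3/2, parity even.
Parity must change: odd → even — satisfied.
ΔS = 0: S: 1/2 → 1/2 — satisfied.
ΔL = 0, ±1 (not L=0↔0): L: 0 → 2, ΔL = +2 — violated.
ΔJ = 0, ±1 (not J=0↔0): J: 1/2 → 3/2, ΔJ = +1 — satisfied.

the ΔL = 0, ±1 rule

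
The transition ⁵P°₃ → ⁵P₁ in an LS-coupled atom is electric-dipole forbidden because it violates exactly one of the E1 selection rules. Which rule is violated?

ΔS = 0: S: 2 → 2 — passes.
Parity must change: odd → even — passes.
ΔJ = 0, ±1 (not J=0↔0): J: 3 → 1, ΔJ = -2 — fails.
ΔL = 0, ±1 (not L=0↔0): L: 1 → 1, ΔL = +0 — passes.

the ΔJ = 0, ±1 rule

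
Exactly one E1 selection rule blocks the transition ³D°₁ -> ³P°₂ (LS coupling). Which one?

Initial level: S=1, L=2, J=1, parity odd. Final level: S=1, L=1, J=2, parity odd.
Parity must change: odd → odd — fails.
ΔS = 0: S: 1 → 1 — ok.
ΔL = 0, ±1 (not L=0↔0): L: 2 → 1, ΔL = -1 — ok.
ΔJ = 0, ±1 (not J=0↔0): J: 1 → 2, ΔJ = +1 — ok.

parity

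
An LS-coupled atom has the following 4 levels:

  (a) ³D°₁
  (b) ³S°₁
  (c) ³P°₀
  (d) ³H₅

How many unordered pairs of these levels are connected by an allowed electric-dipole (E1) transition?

0

(a)–(b): forbidden (parity, ΔL).
(a)–(c): forbidden (parity).
(a)–(d): forbidden (ΔL, ΔJ).
(b)–(c): forbidden (parity).
(b)–(d): forbidden (ΔL, ΔJ).
(c)–(d): forbidden (ΔL, ΔJ).
Allowed pairs: 0 of 6.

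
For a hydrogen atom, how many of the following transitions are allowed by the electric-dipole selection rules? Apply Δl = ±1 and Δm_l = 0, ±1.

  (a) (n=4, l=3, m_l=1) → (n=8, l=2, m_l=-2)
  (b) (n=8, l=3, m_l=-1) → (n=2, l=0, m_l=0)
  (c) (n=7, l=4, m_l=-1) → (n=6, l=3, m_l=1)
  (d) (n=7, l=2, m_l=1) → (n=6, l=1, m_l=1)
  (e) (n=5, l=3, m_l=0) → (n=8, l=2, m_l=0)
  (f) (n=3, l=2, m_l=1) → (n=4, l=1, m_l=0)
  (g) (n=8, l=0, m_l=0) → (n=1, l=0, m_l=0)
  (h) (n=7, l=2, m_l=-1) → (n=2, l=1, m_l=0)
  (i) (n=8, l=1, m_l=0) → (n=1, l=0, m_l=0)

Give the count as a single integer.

(a) forbidden — Δm_l = -3 (E1 requires Δm_l = 0, ±1)
(b) forbidden — Δl = -3 (E1 requires Δl = ±1)
(c) forbidden — Δm_l = +2 (E1 requires Δm_l = 0, ±1)
(d) allowed
(e) allowed
(f) allowed
(g) forbidden — Δl = +0 (E1 requires Δl = ±1)
(h) allowed
(i) allowed
Total allowed: 5 of 9.

5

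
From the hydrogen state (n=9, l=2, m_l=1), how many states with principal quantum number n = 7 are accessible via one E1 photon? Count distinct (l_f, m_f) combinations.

5

E1 requires Δl = ±1, so l_f ∈ {1, 3}; with 0 ≤ l_f ≤ n_f−1 = 6, the allowed l_f values are {1, 3}.
For l_f = 1: m_f ∈ {m_i−1, m_i, m_i+1} ∩ [−1, 1] = {0, 1} → 2 states.
For l_f = 3: m_f ∈ {m_i−1, m_i, m_i+1} ∩ [−3, 3] = {0, 1, 2} → 3 states.
Total: 5.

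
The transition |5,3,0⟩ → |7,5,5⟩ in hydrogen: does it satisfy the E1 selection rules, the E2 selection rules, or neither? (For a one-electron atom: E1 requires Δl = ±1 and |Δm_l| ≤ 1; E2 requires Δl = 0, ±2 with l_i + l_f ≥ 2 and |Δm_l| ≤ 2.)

Δl = 5 − 3 = +2; l_i + l_f = 8.
Δm_l = +5.
E1 (Δl = ±1, |Δm_l| ≤ 1): not satisfied.
E2 (Δl = 0,±2, l_i+l_f ≥ 2, |Δm_l| ≤ 2): not satisfied.

neither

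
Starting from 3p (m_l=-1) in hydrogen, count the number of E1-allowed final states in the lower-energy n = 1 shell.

E1 requires Δl = ±1, so l_f ∈ {0, 2}; with 0 ≤ l_f ≤ n_f−1 = 0, the allowed l_f values are {0}.
For l_f = 0: m_f ∈ {m_i−1, m_i, m_i+1} ∩ [−0, 0] = {0} → 1 state.
Total: 1.

1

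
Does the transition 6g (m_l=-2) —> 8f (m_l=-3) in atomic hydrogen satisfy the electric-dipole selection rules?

l: 4 → 3 (Δl = -1). Δl = ±1 satisfied.
m_l: -2 → -3 (Δm_l = -1). |Δm_l| ≤ 1 satisfied.
All E1 selection rules are satisfied.

allowed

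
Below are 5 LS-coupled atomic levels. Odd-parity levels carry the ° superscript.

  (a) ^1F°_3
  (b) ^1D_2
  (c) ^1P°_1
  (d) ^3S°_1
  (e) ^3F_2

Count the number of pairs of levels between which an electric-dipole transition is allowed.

2

(a)–(b): allowed.
(a)–(c): forbidden (parity, ΔL, ΔJ).
(a)–(d): forbidden (parity, ΔS, ΔL, ΔJ).
(a)–(e): forbidden (ΔS).
(b)–(c): allowed.
(b)–(d): forbidden (ΔS, ΔL).
(b)–(e): forbidden (parity, ΔS).
(c)–(d): forbidden (parity, ΔS).
(c)–(e): forbidden (ΔS, ΔL).
(d)–(e): forbidden (ΔL).
Allowed pairs: 2 of 10.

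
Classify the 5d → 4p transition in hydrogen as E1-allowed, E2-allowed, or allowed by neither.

Δl = 1 − 2 = -1; l_i + l_f = 3.
E1 (Δl = ±1): satisfied.
E2 (Δl = 0,±2, l_i+l_f ≥ 2): not satisfied.

E1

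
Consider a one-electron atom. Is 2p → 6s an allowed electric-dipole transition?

allowed

Δl = 0 − 1 = -1; the E1 rule Δl = ±1 is ok.
All E1 selection rules are satisfied.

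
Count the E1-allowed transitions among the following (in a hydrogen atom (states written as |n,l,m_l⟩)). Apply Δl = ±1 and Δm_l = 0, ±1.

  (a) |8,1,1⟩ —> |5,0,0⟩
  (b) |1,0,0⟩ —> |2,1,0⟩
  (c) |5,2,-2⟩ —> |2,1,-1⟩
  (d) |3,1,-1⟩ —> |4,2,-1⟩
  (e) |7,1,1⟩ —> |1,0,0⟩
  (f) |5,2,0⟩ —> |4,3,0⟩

6

(a) allowed
(b) allowed
(c) allowed
(d) allowed
(e) allowed
(f) allowed
Total allowed: 6 of 6.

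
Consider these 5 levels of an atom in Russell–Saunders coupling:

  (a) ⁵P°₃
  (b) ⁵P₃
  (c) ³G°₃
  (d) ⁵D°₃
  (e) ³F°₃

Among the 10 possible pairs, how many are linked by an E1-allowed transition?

2

(a)–(b): allowed.
(a)–(c): forbidden (parity, ΔS, ΔL).
(a)–(d): forbidden (parity).
(a)–(e): forbidden (parity, ΔS, ΔL).
(b)–(c): forbidden (ΔS, ΔL).
(b)–(d): allowed.
(b)–(e): forbidden (ΔS, ΔL).
(c)–(d): forbidden (parity, ΔS, ΔL).
(c)–(e): forbidden (parity).
(d)–(e): forbidden (parity, ΔS).
Allowed pairs: 2 of 10.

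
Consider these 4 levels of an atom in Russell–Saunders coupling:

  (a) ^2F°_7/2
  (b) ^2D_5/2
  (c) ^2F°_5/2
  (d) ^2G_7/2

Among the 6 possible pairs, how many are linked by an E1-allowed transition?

4

(a)–(b): allowed.
(a)–(c): forbidden (parity).
(a)–(d): allowed.
(b)–(c): allowed.
(b)–(d): forbidden (parity, ΔL).
(c)–(d): allowed.
Allowed pairs: 4 of 6.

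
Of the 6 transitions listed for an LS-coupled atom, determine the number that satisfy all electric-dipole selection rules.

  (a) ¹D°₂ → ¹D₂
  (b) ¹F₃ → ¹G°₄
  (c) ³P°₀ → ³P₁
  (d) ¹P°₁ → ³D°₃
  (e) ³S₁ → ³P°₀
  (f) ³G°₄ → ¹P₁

(a) allowed
(b) allowed
(c) allowed
(d) forbidden (parity, ΔS, ΔJ fail)
(e) allowed
(f) forbidden (ΔS, ΔL, ΔJ fail)
Total allowed: 4 of 6.

4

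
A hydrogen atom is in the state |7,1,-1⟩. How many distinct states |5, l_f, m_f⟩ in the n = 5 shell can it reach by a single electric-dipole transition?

E1 requires Δl = ±1, so l_f ∈ {0, 2}; with 0 ≤ l_f ≤ n_f−1 = 4, the allowed l_f values are {0, 2}.
For l_f = 0: m_f ∈ {m_i−1, m_i, m_i+1} ∩ [−0, 0] = {0} → 1 state.
For l_f = 2: m_f ∈ {m_i−1, m_i, m_i+1} ∩ [−2, 2] = {-2, -1, 0} → 3 states.
Total: 4.

4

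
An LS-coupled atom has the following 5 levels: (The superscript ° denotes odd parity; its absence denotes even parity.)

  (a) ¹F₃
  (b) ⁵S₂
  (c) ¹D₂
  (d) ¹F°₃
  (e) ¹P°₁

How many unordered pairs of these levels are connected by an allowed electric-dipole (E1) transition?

(a)–(b): forbidden (parity, ΔS, ΔL).
(a)–(c): forbidden (parity).
(a)–(d): allowed.
(a)–(e): forbidden (ΔL, ΔJ).
(b)–(c): forbidden (parity, ΔS, ΔL).
(b)–(d): forbidden (ΔS, ΔL).
(b)–(e): forbidden (ΔS).
(c)–(d): allowed.
(c)–(e): allowed.
(d)–(e): forbidden (parity, ΔL, ΔJ).
Allowed pairs: 3 of 10.

3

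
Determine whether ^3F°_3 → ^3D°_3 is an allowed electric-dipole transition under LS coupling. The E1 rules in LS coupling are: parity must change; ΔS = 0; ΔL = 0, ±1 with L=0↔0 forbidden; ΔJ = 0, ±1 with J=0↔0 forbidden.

forbidden

Initial level: S=1, L=3, J=3, parity odd. Final level: S=1, L=2, J=3, parity odd.
Parity must change: odd → odd — violated.
ΔS = 0: S: 1 → 1 — satisfied.
ΔL = 0, ±1 (not L=0↔0): L: 3 → 2, ΔL = -1 — satisfied.
ΔJ = 0, ±1 (not J=0↔0): J: 3 → 3, ΔJ = +0 — satisfied.
Rule(s) violated: parity.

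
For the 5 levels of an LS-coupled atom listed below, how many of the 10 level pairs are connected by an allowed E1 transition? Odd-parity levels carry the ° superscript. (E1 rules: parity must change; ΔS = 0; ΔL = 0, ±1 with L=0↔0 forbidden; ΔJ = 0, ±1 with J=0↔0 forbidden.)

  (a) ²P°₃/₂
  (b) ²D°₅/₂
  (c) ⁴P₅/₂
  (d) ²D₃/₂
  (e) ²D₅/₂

4

(a)–(b): forbidden (parity).
(a)–(c): forbidden (ΔS).
(a)–(d): allowed.
(a)–(e): allowed.
(b)–(c): forbidden (ΔS).
(b)–(d): allowed.
(b)–(e): allowed.
(c)–(d): forbidden (parity, ΔS).
(c)–(e): forbidden (parity, ΔS).
(d)–(e): forbidden (parity).
Allowed pairs: 4 of 10.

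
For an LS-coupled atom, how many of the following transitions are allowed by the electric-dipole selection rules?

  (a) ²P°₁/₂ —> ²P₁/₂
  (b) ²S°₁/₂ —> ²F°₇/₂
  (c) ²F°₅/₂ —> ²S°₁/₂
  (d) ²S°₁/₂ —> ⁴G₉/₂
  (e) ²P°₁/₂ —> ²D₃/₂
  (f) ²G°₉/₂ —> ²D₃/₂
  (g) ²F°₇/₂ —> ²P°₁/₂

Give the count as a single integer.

2

(a) allowed
(b) forbidden (parity, ΔL, ΔJ fail)
(c) forbidden (parity, ΔL, ΔJ fail)
(d) forbidden (ΔS, ΔL, ΔJ fail)
(e) allowed
(f) forbidden (ΔL, ΔJ fail)
(g) forbidden (parity, ΔL, ΔJ fail)
Total allowed: 2 of 7.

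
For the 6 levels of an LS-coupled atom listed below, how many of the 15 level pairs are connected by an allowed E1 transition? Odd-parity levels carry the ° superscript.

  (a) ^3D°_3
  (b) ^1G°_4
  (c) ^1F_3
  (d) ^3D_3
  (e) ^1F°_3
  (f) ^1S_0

(a)–(b): forbidden (parity, ΔS, ΔL).
(a)–(c): forbidden (ΔS).
(a)–(d): allowed.
(a)–(e): forbidden (parity, ΔS).
(a)–(f): forbidden (ΔS, ΔL, ΔJ).
(b)–(c): allowed.
(b)–(d): forbidden (ΔS, ΔL).
(b)–(e): forbidden (parity).
(b)–(f): forbidden (ΔL, ΔJ).
(c)–(d): forbidden (parity, ΔS).
(c)–(e): allowed.
(c)–(f): forbidden (parity, ΔL, ΔJ).
(d)–(e): forbidden (ΔS).
(d)–(f): forbidden (parity, ΔS, ΔL, ΔJ).
(e)–(f): forbidden (ΔL, ΔJ).
Allowed pairs: 3 of 15.

3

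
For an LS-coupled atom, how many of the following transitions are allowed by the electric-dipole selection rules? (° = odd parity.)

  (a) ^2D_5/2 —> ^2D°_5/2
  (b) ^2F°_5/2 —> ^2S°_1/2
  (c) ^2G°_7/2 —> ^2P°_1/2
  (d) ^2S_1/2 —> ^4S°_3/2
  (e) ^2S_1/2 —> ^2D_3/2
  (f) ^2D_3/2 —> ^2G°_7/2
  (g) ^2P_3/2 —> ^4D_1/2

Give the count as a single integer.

1

(a) allowed
(b) forbidden (parity, ΔL, ΔJ fail)
(c) forbidden (parity, ΔL, ΔJ fail)
(d) forbidden (ΔS, ΔL fail)
(e) forbidden (parity, ΔL fail)
(f) forbidden (ΔL, ΔJ fail)
(g) forbidden (parity, ΔS fail)
Total allowed: 1 of 7.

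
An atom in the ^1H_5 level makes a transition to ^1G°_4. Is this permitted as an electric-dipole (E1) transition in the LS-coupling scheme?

allowed

Reading off the term symbols: S 0→0, L 5→4, J 5→4, parity even→odd.
ΔS = 0: S: 0 → 0 — passes.
Parity must change: even → odd — passes.
ΔL = 0, ±1 (not L=0↔0): L: 5 → 4, ΔL = -1 — passes.
ΔJ = 0, ±1 (not J=0↔0): J: 5 → 4, ΔJ = -1 — passes.
All four E1 rules are satisfied.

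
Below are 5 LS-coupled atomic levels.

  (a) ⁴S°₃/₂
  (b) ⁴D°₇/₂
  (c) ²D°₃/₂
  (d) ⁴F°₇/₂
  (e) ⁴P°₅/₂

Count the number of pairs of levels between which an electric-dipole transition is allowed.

0

(a)–(b): forbidden (parity, ΔL, ΔJ).
(a)–(c): forbidden (parity, ΔS, ΔL).
(a)–(d): forbidden (parity, ΔL, ΔJ).
(a)–(e): forbidden (parity).
(b)–(c): forbidden (parity, ΔS, ΔJ).
(b)–(d): forbidden (parity).
(b)–(e): forbidden (parity).
(c)–(d): forbidden (parity, ΔS, ΔJ).
(c)–(e): forbidden (parity, ΔS).
(d)–(e): forbidden (parity, ΔL).
Allowed pairs: 0 of 10.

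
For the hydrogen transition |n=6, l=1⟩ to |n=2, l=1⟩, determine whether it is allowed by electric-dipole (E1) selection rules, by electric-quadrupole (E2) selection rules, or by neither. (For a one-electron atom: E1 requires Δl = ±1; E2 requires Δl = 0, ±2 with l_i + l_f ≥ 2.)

E2

Δl = 1 − 1 = +0; l_i + l_f = 2.
E1 (Δl = ±1): not satisfied.
E2 (Δl = 0,±2, l_i+l_f ≥ 2): satisfied.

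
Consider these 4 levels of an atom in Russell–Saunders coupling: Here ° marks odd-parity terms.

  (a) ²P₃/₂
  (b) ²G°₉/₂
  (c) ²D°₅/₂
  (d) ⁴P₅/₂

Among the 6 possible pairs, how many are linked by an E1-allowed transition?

1

(a)–(b): forbidden (ΔL, ΔJ).
(a)–(c): allowed.
(a)–(d): forbidden (parity, ΔS).
(b)–(c): forbidden (parity, ΔL, ΔJ).
(b)–(d): forbidden (ΔS, ΔL, ΔJ).
(c)–(d): forbidden (ΔS).
Allowed pairs: 1 of 6.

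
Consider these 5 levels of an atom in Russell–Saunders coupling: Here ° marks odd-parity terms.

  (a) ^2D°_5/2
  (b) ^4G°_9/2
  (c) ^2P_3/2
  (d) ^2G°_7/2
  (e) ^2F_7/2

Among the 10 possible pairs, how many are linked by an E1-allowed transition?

3

(a)–(b): forbidden (parity, ΔS, ΔL, ΔJ).
(a)–(c): allowed.
(a)–(d): forbidden (parity, ΔL).
(a)–(e): allowed.
(b)–(c): forbidden (ΔS, ΔL, ΔJ).
(b)–(d): forbidden (parity, ΔS).
(b)–(e): forbidden (ΔS).
(c)–(d): forbidden (ΔL, ΔJ).
(c)–(e): forbidden (parity, ΔL, ΔJ).
(d)–(e): allowed.
Allowed pairs: 3 of 10.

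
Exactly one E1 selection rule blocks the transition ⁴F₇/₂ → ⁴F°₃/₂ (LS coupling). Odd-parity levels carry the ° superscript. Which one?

the ΔJ = 0, ±1 rule

Parity must change: even → odd — ok.
ΔS = 0: S: 3/2 → 3/2 — ok.
ΔL = 0, ±1 (not L=0↔0): L: 3 → 3, ΔL = +0 — ok.
ΔJ = 0, ±1 (not J=0↔0): J: 7/2 → 3/2, ΔJ = -2 — fails.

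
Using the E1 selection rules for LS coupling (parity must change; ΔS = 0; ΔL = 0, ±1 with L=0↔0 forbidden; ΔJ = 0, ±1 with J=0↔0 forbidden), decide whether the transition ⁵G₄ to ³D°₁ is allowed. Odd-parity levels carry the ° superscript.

forbidden

ΔJ = 0, ±1 (not J=0↔0): J: 4 → 1, ΔJ = -3 — violated.
ΔS = 0: S: 2 → 1 — violated.
ΔL = 0, ±1 (not L=0↔0): L: 4 → 2, ΔL = -2 — violated.
Parity must change: even → odd — satisfied.
Rule(s) violated: ΔS, ΔL, ΔJ.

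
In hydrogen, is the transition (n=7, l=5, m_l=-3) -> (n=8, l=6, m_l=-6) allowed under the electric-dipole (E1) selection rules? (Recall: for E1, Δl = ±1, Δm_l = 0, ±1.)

forbidden

Δl = 6 − 5 = +1; the E1 rule Δl = ±1 is satisfied.
Δm_l = -6 − (-3) = -3. E1 requires Δm_l = 0, ±1: violated.
The transition is electric-dipole forbidden.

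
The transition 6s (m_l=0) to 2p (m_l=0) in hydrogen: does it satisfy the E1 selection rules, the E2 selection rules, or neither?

E1

Δl = 1 − 0 = +1; l_i + l_f = 1.
Δm_l = +0.
E1 (Δl = ±1, |Δm_l| ≤ 1): satisfied.
E2 (Δl = 0,±2, l_i+l_f ≥ 2, |Δm_l| ≤ 2): not satisfied.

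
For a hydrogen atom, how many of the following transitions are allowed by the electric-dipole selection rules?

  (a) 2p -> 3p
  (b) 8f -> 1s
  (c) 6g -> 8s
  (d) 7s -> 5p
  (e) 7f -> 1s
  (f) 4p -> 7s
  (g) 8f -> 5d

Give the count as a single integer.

(a) forbidden — Δl = +0 (E1 requires Δl = ±1)
(b) forbidden — Δl = -3 (E1 requires Δl = ±1)
(c) forbidden — Δl = -4 (E1 requires Δl = ±1)
(d) allowed
(e) forbidden — Δl = -3 (E1 requires Δl = ±1)
(f) allowed
(g) allowed
Total allowed: 3 of 7.

3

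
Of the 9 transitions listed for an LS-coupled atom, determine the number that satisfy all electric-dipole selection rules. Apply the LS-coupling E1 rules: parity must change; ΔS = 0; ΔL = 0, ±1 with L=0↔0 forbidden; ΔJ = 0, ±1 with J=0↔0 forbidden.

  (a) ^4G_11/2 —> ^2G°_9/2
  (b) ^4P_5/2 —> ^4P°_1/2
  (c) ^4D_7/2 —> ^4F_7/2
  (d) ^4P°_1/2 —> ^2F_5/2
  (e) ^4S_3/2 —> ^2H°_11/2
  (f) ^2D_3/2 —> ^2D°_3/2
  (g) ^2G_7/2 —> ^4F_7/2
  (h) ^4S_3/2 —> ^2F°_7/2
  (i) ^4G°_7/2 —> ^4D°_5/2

1

(a) forbidden (ΔS fails)
(b) forbidden (ΔJ fails)
(c) forbidden (parity fails)
(d) forbidden (ΔS, ΔL, ΔJ fail)
(e) forbidden (ΔS, ΔL, ΔJ fail)
(f) allowed
(g) forbidden (parity, ΔS fail)
(h) forbidden (ΔS, ΔL, ΔJ fail)
(i) forbidden (parity, ΔL fail)
Total allowed: 1 of 9.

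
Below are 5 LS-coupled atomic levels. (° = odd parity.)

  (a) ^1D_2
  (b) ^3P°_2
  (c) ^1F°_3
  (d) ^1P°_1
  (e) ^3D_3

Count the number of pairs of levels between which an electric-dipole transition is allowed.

3

(a)–(b): forbidden (ΔS).
(a)–(c): allowed.
(a)–(d): allowed.
(a)–(e): forbidden (parity, ΔS).
(b)–(c): forbidden (parity, ΔS, ΔL).
(b)–(d): forbidden (parity, ΔS).
(b)–(e): allowed.
(c)–(d): forbidden (parity, ΔL, ΔJ).
(c)–(e): forbidden (ΔS).
(d)–(e): forbidden (ΔS, ΔJ).
Allowed pairs: 3 of 10.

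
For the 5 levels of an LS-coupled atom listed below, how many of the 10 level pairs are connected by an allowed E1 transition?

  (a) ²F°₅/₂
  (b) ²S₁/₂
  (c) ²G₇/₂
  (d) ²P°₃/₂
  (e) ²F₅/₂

3

(a)–(b): forbidden (ΔL, ΔJ).
(a)–(c): allowed.
(a)–(d): forbidden (parity, ΔL).
(a)–(e): allowed.
(b)–(c): forbidden (parity, ΔL, ΔJ).
(b)–(d): allowed.
(b)–(e): forbidden (parity, ΔL, ΔJ).
(c)–(d): forbidden (ΔL, ΔJ).
(c)–(e): forbidden (parity).
(d)–(e): forbidden (ΔL).
Allowed pairs: 3 of 10.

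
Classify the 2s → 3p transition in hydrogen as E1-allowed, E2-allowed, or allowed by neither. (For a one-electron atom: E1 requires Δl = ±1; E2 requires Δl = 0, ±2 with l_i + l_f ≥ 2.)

Δl = 1 − 0 = +1; l_i + l_f = 1.
E1 (Δl = ±1): satisfied.
E2 (Δl = 0,±2, l_i+l_f ≥ 2): not satisfied.

E1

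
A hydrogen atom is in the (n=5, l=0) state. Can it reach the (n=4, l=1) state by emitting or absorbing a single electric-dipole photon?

allowed

Initial l = 0, final l = 1, so Δl = +1. E1 requires Δl = ±1: ✓.
All E1 selection rules are satisfied.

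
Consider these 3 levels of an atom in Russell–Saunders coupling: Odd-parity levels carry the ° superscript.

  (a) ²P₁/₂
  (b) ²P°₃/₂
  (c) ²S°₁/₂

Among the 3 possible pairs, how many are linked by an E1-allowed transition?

2

(a)–(b): allowed.
(a)–(c): allowed.
(b)–(c): forbidden (parity).
Allowed pairs: 2 of 3.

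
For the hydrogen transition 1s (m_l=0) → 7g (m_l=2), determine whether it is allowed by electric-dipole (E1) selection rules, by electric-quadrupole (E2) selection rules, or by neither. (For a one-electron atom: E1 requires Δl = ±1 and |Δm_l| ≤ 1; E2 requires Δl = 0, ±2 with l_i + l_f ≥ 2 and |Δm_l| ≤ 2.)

neither

Δl = 4 − 0 = +4; l_i + l_f = 4.
Δm_l = +2.
E1 (Δl = ±1, |Δm_l| ≤ 1): not satisfied.
E2 (Δl = 0,±2, l_i+l_f ≥ 2, |Δm_l| ≤ 2): not satisfied.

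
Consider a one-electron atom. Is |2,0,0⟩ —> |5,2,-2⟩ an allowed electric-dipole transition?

Δl = 2 − 0 = +2; the E1 rule Δl = ±1 is ✗.
Δm_l = -2 − (0) = -2. E1 requires Δm_l = 0, ±1: ✗.
The transition is electric-dipole forbidden.

forbidden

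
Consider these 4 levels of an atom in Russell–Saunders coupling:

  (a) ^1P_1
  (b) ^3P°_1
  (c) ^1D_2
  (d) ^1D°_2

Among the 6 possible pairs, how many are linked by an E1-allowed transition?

2

(a)–(b): forbidden (ΔS).
(a)–(c): forbidden (parity).
(a)–(d): allowed.
(b)–(c): forbidden (ΔS).
(b)–(d): forbidden (parity, ΔS).
(c)–(d): allowed.
Allowed pairs: 2 of 6.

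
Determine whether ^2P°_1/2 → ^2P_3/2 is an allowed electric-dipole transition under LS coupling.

ΔS = 0: S: 1/2 → 1/2 — ok.
ΔL = 0, ±1 (not L=0↔0): L: 1 → 1, ΔL = +0 — ok.
Parity must change: odd → even — ok.
ΔJ = 0, ±1 (not J=0↔0): J: 1/2 → 3/2, ΔJ = +1 — ok.
All four E1 rules are satisfied.

allowed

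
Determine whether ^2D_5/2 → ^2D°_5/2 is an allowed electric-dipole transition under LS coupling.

allowed

Reading off the term symbols: S 1/2→1/2, L 2→2, J 5/2→5/2, parity even→odd.
Parity must change: even → odd — ok.
ΔS = 0: S: 1/2 → 1/2 — ok.
ΔL = 0, ±1 (not L=0↔0): L: 2 → 2, ΔL = +0 — ok.
ΔJ = 0, ±1 (not J=0↔0): J: 5/2 → 5/2, ΔJ = +0 — ok.
All four E1 rules are satisfied.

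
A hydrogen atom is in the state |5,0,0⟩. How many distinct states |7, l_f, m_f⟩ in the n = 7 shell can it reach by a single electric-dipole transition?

E1 requires Δl = ±1, so l_f ∈ {-1, 1}; with 0 ≤ l_f ≤ n_f−1 = 6, the allowed l_f values are {1}.
For l_f = 1: m_f ∈ {m_i−1, m_i, m_i+1} ∩ [−1, 1] = {-1, 0, 1} → 3 states.
Total: 3.

3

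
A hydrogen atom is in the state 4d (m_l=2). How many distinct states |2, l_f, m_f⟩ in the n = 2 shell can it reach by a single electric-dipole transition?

E1 requires Δl = ±1, so l_f ∈ {1, 3}; with 0 ≤ l_f ≤ n_f−1 = 1, the allowed l_f values are {1}.
For l_f = 1: m_f ∈ {m_i−1, m_i, m_i+1} ∩ [−1, 1] = {1} → 1 state.
Total: 1.

1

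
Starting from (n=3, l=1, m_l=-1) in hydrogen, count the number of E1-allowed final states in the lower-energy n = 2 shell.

E1 requires Δl = ±1, so l_f ∈ {0, 2}; with 0 ≤ l_f ≤ n_f−1 = 1, the allowed l_f values are {0}.
For l_f = 0: m_f ∈ {m_i−1, m_i, m_i+1} ∩ [−0, 0] = {0} → 1 state.
Total: 1.

1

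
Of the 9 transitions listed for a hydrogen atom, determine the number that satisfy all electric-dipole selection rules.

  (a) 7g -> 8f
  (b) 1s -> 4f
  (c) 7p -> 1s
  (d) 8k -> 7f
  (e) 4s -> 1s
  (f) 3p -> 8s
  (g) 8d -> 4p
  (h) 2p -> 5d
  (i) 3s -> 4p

(a) allowed
(b) forbidden — Δl = +3 (E1 requires Δl = ±1)
(c) allowed
(d) forbidden — Δl = -4 (E1 requires Δl = ±1)
(e) forbidden — Δl = +0 (E1 requires Δl = ±1)
(f) allowed
(g) allowed
(h) allowed
(i) allowed
Total allowed: 6 of 9.

6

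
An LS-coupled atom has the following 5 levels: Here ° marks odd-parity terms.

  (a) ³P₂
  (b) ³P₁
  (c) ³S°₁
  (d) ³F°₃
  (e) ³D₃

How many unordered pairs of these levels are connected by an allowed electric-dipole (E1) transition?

(a)–(b): forbidden (parity).
(a)–(c): allowed.
(a)–(d): forbidden (ΔL).
(a)–(e): forbidden (parity).
(b)–(c): allowed.
(b)–(d): forbidden (ΔL, ΔJ).
(b)–(e): forbidden (parity, ΔJ).
(c)–(d): forbidden (parity, ΔL, ΔJ).
(c)–(e): forbidden (ΔL, ΔJ).
(d)–(e): allowed.
Allowed pairs: 3 of 10.

3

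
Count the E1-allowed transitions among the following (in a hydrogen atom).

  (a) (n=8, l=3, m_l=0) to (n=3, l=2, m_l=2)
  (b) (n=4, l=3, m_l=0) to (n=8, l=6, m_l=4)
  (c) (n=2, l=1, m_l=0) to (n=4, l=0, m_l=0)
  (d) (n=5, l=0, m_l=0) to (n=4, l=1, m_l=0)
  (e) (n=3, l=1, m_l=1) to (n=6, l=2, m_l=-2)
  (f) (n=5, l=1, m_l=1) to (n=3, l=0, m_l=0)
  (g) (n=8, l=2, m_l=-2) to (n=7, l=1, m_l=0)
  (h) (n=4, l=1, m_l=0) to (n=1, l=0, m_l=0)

4

(a) forbidden — Δm_l = +2 (E1 requires Δm_l = 0, ±1)
(b) forbidden — Δl = +3 (E1 requires Δl = ±1); Δm_l = +4 (E1 requires Δm_l = 0, ±1)
(c) allowed
(d) allowed
(e) forbidden — Δm_l = -3 (E1 requires Δm_l = 0, ±1)
(f) allowed
(g) forbidden — Δm_l = +2 (E1 requires Δm_l = 0, ±1)
(h) allowed
Total allowed: 4 of 8.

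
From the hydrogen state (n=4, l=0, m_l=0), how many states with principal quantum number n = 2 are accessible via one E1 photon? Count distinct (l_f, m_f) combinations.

3

E1 requires Δl = ±1, so l_f ∈ {-1, 1}; with 0 ≤ l_f ≤ n_f−1 = 1, the allowed l_f values are {1}.
For l_f = 1: m_f ∈ {m_i−1, m_i, m_i+1} ∩ [−1, 1] = {-1, 0, 1} → 3 states.
Total: 3.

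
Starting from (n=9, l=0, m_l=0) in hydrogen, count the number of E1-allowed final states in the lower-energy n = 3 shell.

3

E1 requires Δl = ±1, so l_f ∈ {-1, 1}; with 0 ≤ l_f ≤ n_f−1 = 2, the allowed l_f values are {1}.
For l_f = 1: m_f ∈ {m_i−1, m_i, m_i+1} ∩ [−1, 1] = {-1, 0, 1} → 3 states.
Total: 3.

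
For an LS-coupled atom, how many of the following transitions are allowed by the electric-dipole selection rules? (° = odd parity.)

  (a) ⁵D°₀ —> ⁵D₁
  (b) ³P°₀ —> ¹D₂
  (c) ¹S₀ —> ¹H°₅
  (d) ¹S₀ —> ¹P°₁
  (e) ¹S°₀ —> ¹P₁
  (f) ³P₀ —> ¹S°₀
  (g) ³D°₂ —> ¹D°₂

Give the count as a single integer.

(a) allowed
(b) forbidden (ΔS, ΔJ fail)
(c) forbidden (ΔL, ΔJ fail)
(d) allowed
(e) allowed
(f) forbidden (ΔS, ΔJ fail)
(g) forbidden (parity, ΔS fail)
Total allowed: 3 of 7.

3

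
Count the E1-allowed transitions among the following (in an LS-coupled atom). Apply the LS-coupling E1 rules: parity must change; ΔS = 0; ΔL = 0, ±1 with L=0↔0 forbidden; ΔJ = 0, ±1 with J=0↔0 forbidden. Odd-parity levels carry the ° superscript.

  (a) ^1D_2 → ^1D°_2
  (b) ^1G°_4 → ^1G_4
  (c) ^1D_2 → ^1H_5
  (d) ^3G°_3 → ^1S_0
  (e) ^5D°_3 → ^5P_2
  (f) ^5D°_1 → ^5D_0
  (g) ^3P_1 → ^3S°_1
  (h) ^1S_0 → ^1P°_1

6

(a) allowed
(b) allowed
(c) forbidden (parity, ΔL, ΔJ fail)
(d) forbidden (ΔS, ΔL, ΔJ fail)
(e) allowed
(f) allowed
(g) allowed
(h) allowed
Total allowed: 6 of 8.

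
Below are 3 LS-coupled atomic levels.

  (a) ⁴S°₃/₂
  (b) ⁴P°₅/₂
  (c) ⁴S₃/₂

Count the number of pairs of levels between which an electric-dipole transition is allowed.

(a)–(b): forbidden (parity).
(a)–(c): forbidden (ΔL).
(b)–(c): allowed.
Allowed pairs: 1 of 3.

1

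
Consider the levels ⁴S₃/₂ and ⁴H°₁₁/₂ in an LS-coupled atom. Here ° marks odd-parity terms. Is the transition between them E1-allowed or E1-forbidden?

forbidden

Reading off the term symbols: S 3/2→3/2, L 0→5, J 3/2→11/2, parity even→odd.
ΔJ = 0, ±1 (not J=0↔0): J: 3/2 → 11/2, ΔJ = +4 — violated.
Parity must change: even → odd — satisfied.
ΔS = 0: S: 3/2 → 3/2 — satisfied.
ΔL = 0, ±1 (not L=0↔0): L: 0 → 5, ΔL = +5 — violated.
Rule(s) violated: ΔL, ΔJ.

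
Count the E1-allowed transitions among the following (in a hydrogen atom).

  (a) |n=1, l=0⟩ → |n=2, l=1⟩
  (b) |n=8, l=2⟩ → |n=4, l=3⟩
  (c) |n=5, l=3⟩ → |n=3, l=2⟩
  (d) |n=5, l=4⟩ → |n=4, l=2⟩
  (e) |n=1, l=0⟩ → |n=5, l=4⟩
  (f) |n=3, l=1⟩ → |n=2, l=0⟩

(a) allowed
(b) allowed
(c) allowed
(d) forbidden — Δl = -2 (E1 requires Δl = ±1)
(e) forbidden — Δl = +4 (E1 requires Δl = ±1)
(f) allowed
Total allowed: 4 of 6.

4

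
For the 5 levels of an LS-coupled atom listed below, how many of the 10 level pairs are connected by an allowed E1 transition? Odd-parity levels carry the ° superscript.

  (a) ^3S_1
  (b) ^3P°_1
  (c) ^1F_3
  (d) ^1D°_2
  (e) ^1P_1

(a)–(b): allowed.
(a)–(c): forbidden (parity, ΔS, ΔL, ΔJ).
(a)–(d): forbidden (ΔS, ΔL).
(a)–(e): forbidden (parity, ΔS).
(b)–(c): forbidden (ΔS, ΔL, ΔJ).
(b)–(d): forbidden (parity, ΔS).
(b)–(e): forbidden (ΔS).
(c)–(d): allowed.
(c)–(e): forbidden (parity, ΔL, ΔJ).
(d)–(e): allowed.
Allowed pairs: 3 of 10.

3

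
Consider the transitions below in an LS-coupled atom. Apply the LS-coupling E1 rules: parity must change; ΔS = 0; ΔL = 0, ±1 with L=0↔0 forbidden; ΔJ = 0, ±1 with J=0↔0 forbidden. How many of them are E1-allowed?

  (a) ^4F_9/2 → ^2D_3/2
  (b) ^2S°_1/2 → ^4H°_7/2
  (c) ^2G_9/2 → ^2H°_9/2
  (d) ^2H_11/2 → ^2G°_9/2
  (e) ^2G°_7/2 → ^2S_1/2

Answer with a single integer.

(a) forbidden (parity, ΔS, ΔJ fail)
(b) forbidden (parity, ΔS, ΔL, ΔJ fail)
(c) allowed
(d) allowed
(e) forbidden (ΔL, ΔJ fail)
Total allowed: 2 of 5.

2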